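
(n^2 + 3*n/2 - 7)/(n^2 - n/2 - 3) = (2*n + 7)/(2*n + 3)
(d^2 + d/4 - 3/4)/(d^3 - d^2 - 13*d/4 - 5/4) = (4*d - 3)/(4*d^2 - 8*d - 5)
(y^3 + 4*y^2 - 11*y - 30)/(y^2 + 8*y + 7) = (y^3 + 4*y^2 - 11*y - 30)/(y^2 + 8*y + 7)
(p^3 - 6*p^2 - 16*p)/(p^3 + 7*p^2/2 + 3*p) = 2*(p - 8)/(2*p + 3)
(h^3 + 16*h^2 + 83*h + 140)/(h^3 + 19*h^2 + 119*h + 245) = (h + 4)/(h + 7)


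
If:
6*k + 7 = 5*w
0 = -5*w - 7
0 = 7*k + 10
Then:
No Solution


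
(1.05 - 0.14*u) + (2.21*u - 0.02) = 2.07*u + 1.03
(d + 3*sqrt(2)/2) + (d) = 2*d + 3*sqrt(2)/2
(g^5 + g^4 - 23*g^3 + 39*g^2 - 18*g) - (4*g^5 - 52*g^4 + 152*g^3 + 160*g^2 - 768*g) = -3*g^5 + 53*g^4 - 175*g^3 - 121*g^2 + 750*g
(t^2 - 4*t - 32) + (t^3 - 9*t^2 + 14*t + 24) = t^3 - 8*t^2 + 10*t - 8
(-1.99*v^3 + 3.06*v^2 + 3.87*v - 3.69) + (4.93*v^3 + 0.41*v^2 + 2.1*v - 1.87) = 2.94*v^3 + 3.47*v^2 + 5.97*v - 5.56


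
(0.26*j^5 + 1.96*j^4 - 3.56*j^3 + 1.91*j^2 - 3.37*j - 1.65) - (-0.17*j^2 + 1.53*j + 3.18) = 0.26*j^5 + 1.96*j^4 - 3.56*j^3 + 2.08*j^2 - 4.9*j - 4.83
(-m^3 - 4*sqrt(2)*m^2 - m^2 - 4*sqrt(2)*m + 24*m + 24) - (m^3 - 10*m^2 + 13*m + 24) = -2*m^3 - 4*sqrt(2)*m^2 + 9*m^2 - 4*sqrt(2)*m + 11*m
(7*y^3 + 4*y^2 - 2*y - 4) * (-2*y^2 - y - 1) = -14*y^5 - 15*y^4 - 7*y^3 + 6*y^2 + 6*y + 4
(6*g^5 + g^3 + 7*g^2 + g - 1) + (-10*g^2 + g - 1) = 6*g^5 + g^3 - 3*g^2 + 2*g - 2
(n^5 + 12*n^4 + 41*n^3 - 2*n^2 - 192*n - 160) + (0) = n^5 + 12*n^4 + 41*n^3 - 2*n^2 - 192*n - 160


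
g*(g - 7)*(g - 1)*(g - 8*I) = g^4 - 8*g^3 - 8*I*g^3 + 7*g^2 + 64*I*g^2 - 56*I*g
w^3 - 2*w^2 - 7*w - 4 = (w - 4)*(w + 1)^2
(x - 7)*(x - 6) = x^2 - 13*x + 42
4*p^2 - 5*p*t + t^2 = (-4*p + t)*(-p + t)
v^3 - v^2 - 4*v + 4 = (v - 2)*(v - 1)*(v + 2)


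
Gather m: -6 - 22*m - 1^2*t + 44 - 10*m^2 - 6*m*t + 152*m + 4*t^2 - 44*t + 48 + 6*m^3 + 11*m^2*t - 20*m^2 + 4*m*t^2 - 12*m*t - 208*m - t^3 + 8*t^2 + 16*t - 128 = 6*m^3 + m^2*(11*t - 30) + m*(4*t^2 - 18*t - 78) - t^3 + 12*t^2 - 29*t - 42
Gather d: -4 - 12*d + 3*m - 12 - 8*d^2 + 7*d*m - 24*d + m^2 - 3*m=-8*d^2 + d*(7*m - 36) + m^2 - 16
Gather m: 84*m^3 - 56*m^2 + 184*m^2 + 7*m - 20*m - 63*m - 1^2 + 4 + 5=84*m^3 + 128*m^2 - 76*m + 8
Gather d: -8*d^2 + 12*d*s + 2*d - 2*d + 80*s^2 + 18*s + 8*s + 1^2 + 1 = -8*d^2 + 12*d*s + 80*s^2 + 26*s + 2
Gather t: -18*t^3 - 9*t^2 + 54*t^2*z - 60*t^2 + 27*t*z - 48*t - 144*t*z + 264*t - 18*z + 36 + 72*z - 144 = -18*t^3 + t^2*(54*z - 69) + t*(216 - 117*z) + 54*z - 108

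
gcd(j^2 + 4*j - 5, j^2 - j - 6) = 1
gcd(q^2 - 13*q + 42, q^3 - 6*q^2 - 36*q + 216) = q - 6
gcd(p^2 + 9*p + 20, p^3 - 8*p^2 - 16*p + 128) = p + 4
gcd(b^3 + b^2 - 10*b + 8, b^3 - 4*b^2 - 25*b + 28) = b^2 + 3*b - 4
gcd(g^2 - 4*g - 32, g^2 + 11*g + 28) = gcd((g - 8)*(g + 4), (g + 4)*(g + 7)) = g + 4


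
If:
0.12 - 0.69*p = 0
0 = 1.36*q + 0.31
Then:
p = 0.17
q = -0.23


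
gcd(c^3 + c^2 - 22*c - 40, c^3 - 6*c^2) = 1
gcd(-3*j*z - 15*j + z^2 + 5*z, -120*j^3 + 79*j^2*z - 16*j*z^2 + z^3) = -3*j + z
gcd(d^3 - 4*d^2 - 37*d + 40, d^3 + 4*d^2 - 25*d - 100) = d + 5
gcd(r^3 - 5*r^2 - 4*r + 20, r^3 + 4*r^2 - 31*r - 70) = r^2 - 3*r - 10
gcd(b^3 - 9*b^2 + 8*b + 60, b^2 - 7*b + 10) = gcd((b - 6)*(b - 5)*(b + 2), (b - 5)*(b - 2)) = b - 5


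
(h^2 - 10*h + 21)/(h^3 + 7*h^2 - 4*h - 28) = (h^2 - 10*h + 21)/(h^3 + 7*h^2 - 4*h - 28)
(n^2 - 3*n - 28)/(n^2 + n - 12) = (n - 7)/(n - 3)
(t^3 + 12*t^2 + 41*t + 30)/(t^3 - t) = (t^2 + 11*t + 30)/(t*(t - 1))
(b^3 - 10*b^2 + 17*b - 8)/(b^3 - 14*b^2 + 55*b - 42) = (b^2 - 9*b + 8)/(b^2 - 13*b + 42)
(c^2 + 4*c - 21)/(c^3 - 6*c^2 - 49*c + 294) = (c - 3)/(c^2 - 13*c + 42)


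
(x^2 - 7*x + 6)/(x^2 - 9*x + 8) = (x - 6)/(x - 8)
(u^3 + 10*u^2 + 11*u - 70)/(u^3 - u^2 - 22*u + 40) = (u + 7)/(u - 4)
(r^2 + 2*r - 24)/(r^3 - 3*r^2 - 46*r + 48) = (r - 4)/(r^2 - 9*r + 8)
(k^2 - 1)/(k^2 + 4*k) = (k^2 - 1)/(k*(k + 4))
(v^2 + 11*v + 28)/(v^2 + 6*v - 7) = (v + 4)/(v - 1)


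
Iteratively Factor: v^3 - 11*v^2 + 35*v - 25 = (v - 1)*(v^2 - 10*v + 25) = (v - 5)*(v - 1)*(v - 5)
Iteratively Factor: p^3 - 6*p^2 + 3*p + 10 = (p - 5)*(p^2 - p - 2) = (p - 5)*(p + 1)*(p - 2)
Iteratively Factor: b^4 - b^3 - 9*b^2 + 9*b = (b - 3)*(b^3 + 2*b^2 - 3*b) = b*(b - 3)*(b^2 + 2*b - 3) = b*(b - 3)*(b + 3)*(b - 1)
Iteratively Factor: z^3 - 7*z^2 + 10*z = (z - 2)*(z^2 - 5*z) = (z - 5)*(z - 2)*(z)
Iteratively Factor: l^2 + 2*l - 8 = (l - 2)*(l + 4)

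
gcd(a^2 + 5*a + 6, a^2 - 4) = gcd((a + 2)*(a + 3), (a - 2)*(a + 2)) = a + 2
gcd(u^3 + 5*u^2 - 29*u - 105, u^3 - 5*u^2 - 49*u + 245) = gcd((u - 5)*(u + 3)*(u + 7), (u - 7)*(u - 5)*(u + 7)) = u^2 + 2*u - 35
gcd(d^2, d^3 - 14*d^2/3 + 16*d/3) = d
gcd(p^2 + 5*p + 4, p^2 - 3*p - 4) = p + 1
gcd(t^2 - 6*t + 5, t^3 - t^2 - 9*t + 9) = t - 1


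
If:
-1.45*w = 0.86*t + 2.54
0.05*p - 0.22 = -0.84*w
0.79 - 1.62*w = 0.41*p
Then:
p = 1.17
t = -3.28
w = 0.19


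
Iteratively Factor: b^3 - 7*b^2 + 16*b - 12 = (b - 2)*(b^2 - 5*b + 6) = (b - 3)*(b - 2)*(b - 2)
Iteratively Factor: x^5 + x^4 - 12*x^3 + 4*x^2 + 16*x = (x - 2)*(x^4 + 3*x^3 - 6*x^2 - 8*x) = (x - 2)*(x + 4)*(x^3 - x^2 - 2*x) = (x - 2)^2*(x + 4)*(x^2 + x) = x*(x - 2)^2*(x + 4)*(x + 1)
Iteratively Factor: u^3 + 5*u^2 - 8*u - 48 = (u + 4)*(u^2 + u - 12) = (u - 3)*(u + 4)*(u + 4)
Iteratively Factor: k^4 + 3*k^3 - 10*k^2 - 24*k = (k - 3)*(k^3 + 6*k^2 + 8*k) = k*(k - 3)*(k^2 + 6*k + 8) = k*(k - 3)*(k + 4)*(k + 2)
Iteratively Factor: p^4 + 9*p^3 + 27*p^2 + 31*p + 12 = (p + 1)*(p^3 + 8*p^2 + 19*p + 12) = (p + 1)*(p + 4)*(p^2 + 4*p + 3) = (p + 1)^2*(p + 4)*(p + 3)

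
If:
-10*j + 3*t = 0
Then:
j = 3*t/10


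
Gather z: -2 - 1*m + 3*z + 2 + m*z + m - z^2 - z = -z^2 + z*(m + 2)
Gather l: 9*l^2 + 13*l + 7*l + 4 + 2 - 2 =9*l^2 + 20*l + 4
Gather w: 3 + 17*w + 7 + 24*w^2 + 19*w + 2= 24*w^2 + 36*w + 12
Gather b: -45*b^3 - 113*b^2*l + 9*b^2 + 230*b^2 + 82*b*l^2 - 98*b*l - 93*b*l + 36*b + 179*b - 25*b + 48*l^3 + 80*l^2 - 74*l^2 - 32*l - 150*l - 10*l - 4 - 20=-45*b^3 + b^2*(239 - 113*l) + b*(82*l^2 - 191*l + 190) + 48*l^3 + 6*l^2 - 192*l - 24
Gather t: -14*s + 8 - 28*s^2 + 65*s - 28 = -28*s^2 + 51*s - 20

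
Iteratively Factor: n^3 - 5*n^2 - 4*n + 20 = (n + 2)*(n^2 - 7*n + 10) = (n - 2)*(n + 2)*(n - 5)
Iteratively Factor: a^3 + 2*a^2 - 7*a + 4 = (a + 4)*(a^2 - 2*a + 1) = (a - 1)*(a + 4)*(a - 1)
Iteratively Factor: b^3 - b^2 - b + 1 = (b + 1)*(b^2 - 2*b + 1) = (b - 1)*(b + 1)*(b - 1)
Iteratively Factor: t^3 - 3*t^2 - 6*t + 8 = (t - 1)*(t^2 - 2*t - 8) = (t - 4)*(t - 1)*(t + 2)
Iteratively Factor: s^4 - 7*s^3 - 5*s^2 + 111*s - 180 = (s - 5)*(s^3 - 2*s^2 - 15*s + 36) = (s - 5)*(s - 3)*(s^2 + s - 12) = (s - 5)*(s - 3)^2*(s + 4)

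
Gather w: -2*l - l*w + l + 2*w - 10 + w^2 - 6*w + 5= -l + w^2 + w*(-l - 4) - 5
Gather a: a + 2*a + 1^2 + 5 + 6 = 3*a + 12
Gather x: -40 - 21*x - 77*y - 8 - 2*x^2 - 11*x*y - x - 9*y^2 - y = -2*x^2 + x*(-11*y - 22) - 9*y^2 - 78*y - 48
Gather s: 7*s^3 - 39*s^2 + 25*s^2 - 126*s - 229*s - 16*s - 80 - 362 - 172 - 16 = 7*s^3 - 14*s^2 - 371*s - 630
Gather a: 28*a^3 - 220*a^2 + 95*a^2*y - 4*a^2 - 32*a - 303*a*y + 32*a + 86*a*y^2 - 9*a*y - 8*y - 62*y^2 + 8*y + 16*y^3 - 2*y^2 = 28*a^3 + a^2*(95*y - 224) + a*(86*y^2 - 312*y) + 16*y^3 - 64*y^2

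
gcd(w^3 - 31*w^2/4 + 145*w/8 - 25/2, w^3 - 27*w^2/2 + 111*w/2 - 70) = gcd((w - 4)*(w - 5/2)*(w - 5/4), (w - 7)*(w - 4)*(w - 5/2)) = w^2 - 13*w/2 + 10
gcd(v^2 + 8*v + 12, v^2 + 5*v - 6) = v + 6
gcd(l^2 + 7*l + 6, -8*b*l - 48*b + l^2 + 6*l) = l + 6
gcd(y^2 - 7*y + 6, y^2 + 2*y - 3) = y - 1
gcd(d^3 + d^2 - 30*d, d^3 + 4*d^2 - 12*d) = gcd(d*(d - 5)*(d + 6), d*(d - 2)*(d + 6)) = d^2 + 6*d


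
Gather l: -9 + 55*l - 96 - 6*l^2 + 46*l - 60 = -6*l^2 + 101*l - 165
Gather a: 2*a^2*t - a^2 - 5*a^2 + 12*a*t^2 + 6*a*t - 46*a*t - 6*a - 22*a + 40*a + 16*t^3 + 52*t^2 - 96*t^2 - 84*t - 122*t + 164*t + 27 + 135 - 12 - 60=a^2*(2*t - 6) + a*(12*t^2 - 40*t + 12) + 16*t^3 - 44*t^2 - 42*t + 90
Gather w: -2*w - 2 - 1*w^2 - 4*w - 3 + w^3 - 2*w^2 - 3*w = w^3 - 3*w^2 - 9*w - 5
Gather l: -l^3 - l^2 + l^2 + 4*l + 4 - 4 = -l^3 + 4*l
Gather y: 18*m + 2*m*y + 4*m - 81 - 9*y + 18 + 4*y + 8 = 22*m + y*(2*m - 5) - 55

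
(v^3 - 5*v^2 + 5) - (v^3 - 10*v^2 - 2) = 5*v^2 + 7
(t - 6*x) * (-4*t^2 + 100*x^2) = -4*t^3 + 24*t^2*x + 100*t*x^2 - 600*x^3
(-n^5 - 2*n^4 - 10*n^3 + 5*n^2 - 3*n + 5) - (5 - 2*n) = -n^5 - 2*n^4 - 10*n^3 + 5*n^2 - n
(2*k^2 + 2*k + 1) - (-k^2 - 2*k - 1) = 3*k^2 + 4*k + 2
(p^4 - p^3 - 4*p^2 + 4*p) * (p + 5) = p^5 + 4*p^4 - 9*p^3 - 16*p^2 + 20*p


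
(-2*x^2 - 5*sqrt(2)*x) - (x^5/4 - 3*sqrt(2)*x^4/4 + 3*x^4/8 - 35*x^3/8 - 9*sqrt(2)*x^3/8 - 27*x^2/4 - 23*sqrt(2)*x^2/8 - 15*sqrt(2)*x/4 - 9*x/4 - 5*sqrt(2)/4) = -x^5/4 - 3*x^4/8 + 3*sqrt(2)*x^4/4 + 9*sqrt(2)*x^3/8 + 35*x^3/8 + 23*sqrt(2)*x^2/8 + 19*x^2/4 - 5*sqrt(2)*x/4 + 9*x/4 + 5*sqrt(2)/4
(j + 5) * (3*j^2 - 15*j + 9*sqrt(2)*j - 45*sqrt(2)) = 3*j^3 + 9*sqrt(2)*j^2 - 75*j - 225*sqrt(2)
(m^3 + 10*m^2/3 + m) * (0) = 0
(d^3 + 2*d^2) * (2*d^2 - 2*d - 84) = 2*d^5 + 2*d^4 - 88*d^3 - 168*d^2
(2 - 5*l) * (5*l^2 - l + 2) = -25*l^3 + 15*l^2 - 12*l + 4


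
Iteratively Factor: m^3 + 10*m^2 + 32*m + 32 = (m + 4)*(m^2 + 6*m + 8) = (m + 4)^2*(m + 2)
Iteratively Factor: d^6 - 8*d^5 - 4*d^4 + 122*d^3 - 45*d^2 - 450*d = (d - 3)*(d^5 - 5*d^4 - 19*d^3 + 65*d^2 + 150*d) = d*(d - 3)*(d^4 - 5*d^3 - 19*d^2 + 65*d + 150) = d*(d - 3)*(d + 3)*(d^3 - 8*d^2 + 5*d + 50) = d*(d - 5)*(d - 3)*(d + 3)*(d^2 - 3*d - 10) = d*(d - 5)^2*(d - 3)*(d + 3)*(d + 2)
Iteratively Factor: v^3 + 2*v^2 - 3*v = (v)*(v^2 + 2*v - 3) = v*(v + 3)*(v - 1)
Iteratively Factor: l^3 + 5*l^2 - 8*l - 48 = (l + 4)*(l^2 + l - 12) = (l + 4)^2*(l - 3)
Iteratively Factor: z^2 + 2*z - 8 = (z - 2)*(z + 4)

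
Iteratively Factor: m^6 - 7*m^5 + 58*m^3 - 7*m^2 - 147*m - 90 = (m + 1)*(m^5 - 8*m^4 + 8*m^3 + 50*m^2 - 57*m - 90) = (m - 3)*(m + 1)*(m^4 - 5*m^3 - 7*m^2 + 29*m + 30) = (m - 3)*(m + 1)^2*(m^3 - 6*m^2 - m + 30) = (m - 3)^2*(m + 1)^2*(m^2 - 3*m - 10) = (m - 5)*(m - 3)^2*(m + 1)^2*(m + 2)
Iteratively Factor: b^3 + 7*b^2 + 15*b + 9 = (b + 3)*(b^2 + 4*b + 3) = (b + 3)^2*(b + 1)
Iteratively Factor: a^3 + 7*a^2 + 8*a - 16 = (a + 4)*(a^2 + 3*a - 4) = (a + 4)^2*(a - 1)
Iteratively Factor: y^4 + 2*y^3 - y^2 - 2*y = (y + 2)*(y^3 - y) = y*(y + 2)*(y^2 - 1) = y*(y + 1)*(y + 2)*(y - 1)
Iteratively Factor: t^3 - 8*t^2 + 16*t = (t - 4)*(t^2 - 4*t) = t*(t - 4)*(t - 4)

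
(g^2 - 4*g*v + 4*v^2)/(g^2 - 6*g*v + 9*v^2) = (g^2 - 4*g*v + 4*v^2)/(g^2 - 6*g*v + 9*v^2)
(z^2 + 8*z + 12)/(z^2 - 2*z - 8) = (z + 6)/(z - 4)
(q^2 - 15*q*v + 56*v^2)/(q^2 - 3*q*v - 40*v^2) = (q - 7*v)/(q + 5*v)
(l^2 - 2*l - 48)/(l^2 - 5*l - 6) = (-l^2 + 2*l + 48)/(-l^2 + 5*l + 6)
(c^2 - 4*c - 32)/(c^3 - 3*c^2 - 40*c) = (c + 4)/(c*(c + 5))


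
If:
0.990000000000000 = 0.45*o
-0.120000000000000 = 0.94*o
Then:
No Solution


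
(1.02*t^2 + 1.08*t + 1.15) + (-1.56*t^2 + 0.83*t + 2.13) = -0.54*t^2 + 1.91*t + 3.28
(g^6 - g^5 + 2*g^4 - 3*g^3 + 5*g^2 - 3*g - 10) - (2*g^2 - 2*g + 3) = g^6 - g^5 + 2*g^4 - 3*g^3 + 3*g^2 - g - 13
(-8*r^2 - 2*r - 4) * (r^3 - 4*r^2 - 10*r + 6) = -8*r^5 + 30*r^4 + 84*r^3 - 12*r^2 + 28*r - 24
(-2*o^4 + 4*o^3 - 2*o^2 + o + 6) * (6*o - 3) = -12*o^5 + 30*o^4 - 24*o^3 + 12*o^2 + 33*o - 18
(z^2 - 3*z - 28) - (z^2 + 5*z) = -8*z - 28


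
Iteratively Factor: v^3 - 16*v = (v + 4)*(v^2 - 4*v) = (v - 4)*(v + 4)*(v)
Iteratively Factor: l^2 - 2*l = (l)*(l - 2)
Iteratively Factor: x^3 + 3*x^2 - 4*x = (x - 1)*(x^2 + 4*x) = x*(x - 1)*(x + 4)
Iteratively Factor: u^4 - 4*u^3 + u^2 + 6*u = (u)*(u^3 - 4*u^2 + u + 6) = u*(u - 2)*(u^2 - 2*u - 3) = u*(u - 2)*(u + 1)*(u - 3)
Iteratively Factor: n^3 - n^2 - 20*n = (n - 5)*(n^2 + 4*n) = n*(n - 5)*(n + 4)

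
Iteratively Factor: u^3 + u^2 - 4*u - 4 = (u + 1)*(u^2 - 4) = (u + 1)*(u + 2)*(u - 2)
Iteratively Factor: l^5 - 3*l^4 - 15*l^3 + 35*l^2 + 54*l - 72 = (l - 1)*(l^4 - 2*l^3 - 17*l^2 + 18*l + 72) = (l - 1)*(l + 3)*(l^3 - 5*l^2 - 2*l + 24) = (l - 3)*(l - 1)*(l + 3)*(l^2 - 2*l - 8) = (l - 3)*(l - 1)*(l + 2)*(l + 3)*(l - 4)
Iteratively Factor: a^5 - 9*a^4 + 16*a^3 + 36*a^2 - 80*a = (a - 2)*(a^4 - 7*a^3 + 2*a^2 + 40*a) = a*(a - 2)*(a^3 - 7*a^2 + 2*a + 40) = a*(a - 2)*(a + 2)*(a^2 - 9*a + 20) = a*(a - 4)*(a - 2)*(a + 2)*(a - 5)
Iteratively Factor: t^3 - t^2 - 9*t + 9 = (t + 3)*(t^2 - 4*t + 3) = (t - 3)*(t + 3)*(t - 1)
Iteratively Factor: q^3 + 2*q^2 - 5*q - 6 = (q + 3)*(q^2 - q - 2) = (q + 1)*(q + 3)*(q - 2)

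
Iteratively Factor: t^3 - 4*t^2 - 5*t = (t)*(t^2 - 4*t - 5) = t*(t + 1)*(t - 5)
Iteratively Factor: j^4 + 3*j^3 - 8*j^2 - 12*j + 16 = (j - 2)*(j^3 + 5*j^2 + 2*j - 8) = (j - 2)*(j + 4)*(j^2 + j - 2) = (j - 2)*(j + 2)*(j + 4)*(j - 1)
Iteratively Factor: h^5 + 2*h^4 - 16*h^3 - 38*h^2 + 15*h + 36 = (h - 4)*(h^4 + 6*h^3 + 8*h^2 - 6*h - 9) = (h - 4)*(h + 3)*(h^3 + 3*h^2 - h - 3) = (h - 4)*(h + 3)^2*(h^2 - 1) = (h - 4)*(h + 1)*(h + 3)^2*(h - 1)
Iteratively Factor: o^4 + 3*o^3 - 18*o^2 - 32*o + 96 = (o + 4)*(o^3 - o^2 - 14*o + 24) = (o + 4)^2*(o^2 - 5*o + 6) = (o - 2)*(o + 4)^2*(o - 3)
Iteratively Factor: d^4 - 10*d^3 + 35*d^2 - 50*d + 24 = (d - 3)*(d^3 - 7*d^2 + 14*d - 8) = (d - 4)*(d - 3)*(d^2 - 3*d + 2) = (d - 4)*(d - 3)*(d - 1)*(d - 2)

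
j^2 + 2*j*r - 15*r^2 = (j - 3*r)*(j + 5*r)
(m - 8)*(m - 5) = m^2 - 13*m + 40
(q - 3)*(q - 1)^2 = q^3 - 5*q^2 + 7*q - 3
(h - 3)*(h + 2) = h^2 - h - 6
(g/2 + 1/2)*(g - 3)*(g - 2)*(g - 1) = g^4/2 - 5*g^3/2 + 5*g^2/2 + 5*g/2 - 3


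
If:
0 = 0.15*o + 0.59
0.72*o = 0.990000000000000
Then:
No Solution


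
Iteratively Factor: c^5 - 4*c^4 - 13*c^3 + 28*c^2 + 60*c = (c)*(c^4 - 4*c^3 - 13*c^2 + 28*c + 60) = c*(c + 2)*(c^3 - 6*c^2 - c + 30) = c*(c - 5)*(c + 2)*(c^2 - c - 6) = c*(c - 5)*(c + 2)^2*(c - 3)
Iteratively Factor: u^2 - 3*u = (u)*(u - 3)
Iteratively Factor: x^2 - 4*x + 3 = (x - 1)*(x - 3)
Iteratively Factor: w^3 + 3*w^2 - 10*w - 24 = (w - 3)*(w^2 + 6*w + 8) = (w - 3)*(w + 2)*(w + 4)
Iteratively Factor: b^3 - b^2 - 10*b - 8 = (b - 4)*(b^2 + 3*b + 2) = (b - 4)*(b + 1)*(b + 2)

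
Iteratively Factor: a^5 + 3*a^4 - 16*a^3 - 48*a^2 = (a + 3)*(a^4 - 16*a^2) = (a - 4)*(a + 3)*(a^3 + 4*a^2) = (a - 4)*(a + 3)*(a + 4)*(a^2) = a*(a - 4)*(a + 3)*(a + 4)*(a)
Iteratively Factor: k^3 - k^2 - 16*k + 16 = (k - 4)*(k^2 + 3*k - 4) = (k - 4)*(k + 4)*(k - 1)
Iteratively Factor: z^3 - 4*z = (z)*(z^2 - 4) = z*(z - 2)*(z + 2)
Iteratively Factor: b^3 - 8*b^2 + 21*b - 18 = (b - 3)*(b^2 - 5*b + 6) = (b - 3)^2*(b - 2)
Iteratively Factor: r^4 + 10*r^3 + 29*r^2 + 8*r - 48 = (r + 3)*(r^3 + 7*r^2 + 8*r - 16) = (r + 3)*(r + 4)*(r^2 + 3*r - 4) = (r - 1)*(r + 3)*(r + 4)*(r + 4)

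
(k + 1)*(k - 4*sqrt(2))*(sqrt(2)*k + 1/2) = sqrt(2)*k^3 - 15*k^2/2 + sqrt(2)*k^2 - 15*k/2 - 2*sqrt(2)*k - 2*sqrt(2)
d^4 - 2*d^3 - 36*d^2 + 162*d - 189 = (d - 3)^3*(d + 7)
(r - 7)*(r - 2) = r^2 - 9*r + 14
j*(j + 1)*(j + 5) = j^3 + 6*j^2 + 5*j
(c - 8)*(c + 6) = c^2 - 2*c - 48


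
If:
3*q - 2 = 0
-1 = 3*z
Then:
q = 2/3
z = -1/3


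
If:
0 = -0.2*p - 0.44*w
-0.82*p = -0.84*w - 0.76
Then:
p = 0.63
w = -0.29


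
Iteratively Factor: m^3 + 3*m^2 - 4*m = (m)*(m^2 + 3*m - 4) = m*(m + 4)*(m - 1)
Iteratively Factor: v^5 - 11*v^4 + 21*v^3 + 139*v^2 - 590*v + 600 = (v - 5)*(v^4 - 6*v^3 - 9*v^2 + 94*v - 120) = (v - 5)*(v - 3)*(v^3 - 3*v^2 - 18*v + 40) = (v - 5)^2*(v - 3)*(v^2 + 2*v - 8) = (v - 5)^2*(v - 3)*(v - 2)*(v + 4)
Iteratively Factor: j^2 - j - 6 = (j + 2)*(j - 3)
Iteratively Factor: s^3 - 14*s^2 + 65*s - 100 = (s - 5)*(s^2 - 9*s + 20) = (s - 5)*(s - 4)*(s - 5)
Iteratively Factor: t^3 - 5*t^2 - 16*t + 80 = (t + 4)*(t^2 - 9*t + 20) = (t - 5)*(t + 4)*(t - 4)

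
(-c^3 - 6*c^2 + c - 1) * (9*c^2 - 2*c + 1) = -9*c^5 - 52*c^4 + 20*c^3 - 17*c^2 + 3*c - 1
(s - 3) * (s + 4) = s^2 + s - 12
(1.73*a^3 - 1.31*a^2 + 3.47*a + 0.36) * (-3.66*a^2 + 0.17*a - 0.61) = -6.3318*a^5 + 5.0887*a^4 - 13.9782*a^3 + 0.0714000000000001*a^2 - 2.0555*a - 0.2196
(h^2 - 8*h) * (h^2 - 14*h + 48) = h^4 - 22*h^3 + 160*h^2 - 384*h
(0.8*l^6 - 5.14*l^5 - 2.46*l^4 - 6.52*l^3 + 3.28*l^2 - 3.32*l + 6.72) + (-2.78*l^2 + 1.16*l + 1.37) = 0.8*l^6 - 5.14*l^5 - 2.46*l^4 - 6.52*l^3 + 0.5*l^2 - 2.16*l + 8.09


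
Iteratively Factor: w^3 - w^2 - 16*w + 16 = (w + 4)*(w^2 - 5*w + 4) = (w - 1)*(w + 4)*(w - 4)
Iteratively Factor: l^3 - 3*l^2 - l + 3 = (l - 1)*(l^2 - 2*l - 3) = (l - 3)*(l - 1)*(l + 1)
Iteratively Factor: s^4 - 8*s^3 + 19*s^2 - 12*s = (s - 4)*(s^3 - 4*s^2 + 3*s) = (s - 4)*(s - 1)*(s^2 - 3*s) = s*(s - 4)*(s - 1)*(s - 3)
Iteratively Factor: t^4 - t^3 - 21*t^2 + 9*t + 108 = (t + 3)*(t^3 - 4*t^2 - 9*t + 36) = (t + 3)^2*(t^2 - 7*t + 12) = (t - 3)*(t + 3)^2*(t - 4)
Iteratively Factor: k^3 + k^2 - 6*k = (k)*(k^2 + k - 6) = k*(k - 2)*(k + 3)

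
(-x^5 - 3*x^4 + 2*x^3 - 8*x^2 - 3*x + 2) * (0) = 0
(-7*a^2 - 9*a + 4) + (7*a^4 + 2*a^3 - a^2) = 7*a^4 + 2*a^3 - 8*a^2 - 9*a + 4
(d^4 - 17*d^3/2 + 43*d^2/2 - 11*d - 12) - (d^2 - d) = d^4 - 17*d^3/2 + 41*d^2/2 - 10*d - 12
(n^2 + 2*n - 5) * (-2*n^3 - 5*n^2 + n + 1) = -2*n^5 - 9*n^4 + n^3 + 28*n^2 - 3*n - 5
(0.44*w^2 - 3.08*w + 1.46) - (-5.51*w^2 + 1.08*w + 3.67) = 5.95*w^2 - 4.16*w - 2.21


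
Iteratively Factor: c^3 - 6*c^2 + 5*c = (c)*(c^2 - 6*c + 5) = c*(c - 5)*(c - 1)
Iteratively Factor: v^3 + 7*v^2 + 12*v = (v)*(v^2 + 7*v + 12) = v*(v + 3)*(v + 4)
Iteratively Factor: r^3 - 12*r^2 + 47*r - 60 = (r - 5)*(r^2 - 7*r + 12) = (r - 5)*(r - 4)*(r - 3)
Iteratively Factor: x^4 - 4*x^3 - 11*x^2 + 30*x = (x + 3)*(x^3 - 7*x^2 + 10*x) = x*(x + 3)*(x^2 - 7*x + 10) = x*(x - 5)*(x + 3)*(x - 2)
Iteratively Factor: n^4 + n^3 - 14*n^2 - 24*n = (n + 3)*(n^3 - 2*n^2 - 8*n) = n*(n + 3)*(n^2 - 2*n - 8) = n*(n - 4)*(n + 3)*(n + 2)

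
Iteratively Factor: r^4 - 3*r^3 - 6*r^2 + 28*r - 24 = (r + 3)*(r^3 - 6*r^2 + 12*r - 8) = (r - 2)*(r + 3)*(r^2 - 4*r + 4) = (r - 2)^2*(r + 3)*(r - 2)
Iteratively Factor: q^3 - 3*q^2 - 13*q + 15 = (q + 3)*(q^2 - 6*q + 5) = (q - 1)*(q + 3)*(q - 5)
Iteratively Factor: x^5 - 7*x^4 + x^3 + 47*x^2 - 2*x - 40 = (x + 1)*(x^4 - 8*x^3 + 9*x^2 + 38*x - 40) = (x - 1)*(x + 1)*(x^3 - 7*x^2 + 2*x + 40) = (x - 5)*(x - 1)*(x + 1)*(x^2 - 2*x - 8) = (x - 5)*(x - 1)*(x + 1)*(x + 2)*(x - 4)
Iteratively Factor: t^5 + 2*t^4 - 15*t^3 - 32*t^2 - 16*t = (t + 1)*(t^4 + t^3 - 16*t^2 - 16*t) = (t + 1)*(t + 4)*(t^3 - 3*t^2 - 4*t) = (t + 1)^2*(t + 4)*(t^2 - 4*t) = (t - 4)*(t + 1)^2*(t + 4)*(t)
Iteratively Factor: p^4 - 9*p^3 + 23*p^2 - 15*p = (p - 1)*(p^3 - 8*p^2 + 15*p) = (p - 3)*(p - 1)*(p^2 - 5*p) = (p - 5)*(p - 3)*(p - 1)*(p)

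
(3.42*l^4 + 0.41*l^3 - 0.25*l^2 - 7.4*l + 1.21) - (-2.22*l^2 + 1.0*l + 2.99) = 3.42*l^4 + 0.41*l^3 + 1.97*l^2 - 8.4*l - 1.78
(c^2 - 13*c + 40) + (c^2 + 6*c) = 2*c^2 - 7*c + 40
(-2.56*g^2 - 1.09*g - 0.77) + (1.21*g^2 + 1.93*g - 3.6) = -1.35*g^2 + 0.84*g - 4.37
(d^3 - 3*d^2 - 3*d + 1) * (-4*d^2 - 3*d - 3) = -4*d^5 + 9*d^4 + 18*d^3 + 14*d^2 + 6*d - 3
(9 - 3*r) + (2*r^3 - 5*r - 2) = 2*r^3 - 8*r + 7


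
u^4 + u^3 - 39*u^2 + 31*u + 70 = (u - 5)*(u - 2)*(u + 1)*(u + 7)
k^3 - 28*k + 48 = (k - 4)*(k - 2)*(k + 6)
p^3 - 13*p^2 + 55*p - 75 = (p - 5)^2*(p - 3)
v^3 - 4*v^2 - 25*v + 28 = (v - 7)*(v - 1)*(v + 4)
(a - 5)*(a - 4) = a^2 - 9*a + 20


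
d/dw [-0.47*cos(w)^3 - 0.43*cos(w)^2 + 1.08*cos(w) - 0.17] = (1.41*cos(w)^2 + 0.86*cos(w) - 1.08)*sin(w)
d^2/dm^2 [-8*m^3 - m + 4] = -48*m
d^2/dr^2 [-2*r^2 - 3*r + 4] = -4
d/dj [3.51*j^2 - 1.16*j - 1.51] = 7.02*j - 1.16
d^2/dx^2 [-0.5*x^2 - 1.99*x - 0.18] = -1.00000000000000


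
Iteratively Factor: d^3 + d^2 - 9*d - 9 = (d + 1)*(d^2 - 9) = (d + 1)*(d + 3)*(d - 3)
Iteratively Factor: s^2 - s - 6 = (s - 3)*(s + 2)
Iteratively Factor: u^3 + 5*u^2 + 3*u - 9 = (u + 3)*(u^2 + 2*u - 3) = (u + 3)^2*(u - 1)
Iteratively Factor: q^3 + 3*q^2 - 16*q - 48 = (q - 4)*(q^2 + 7*q + 12) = (q - 4)*(q + 4)*(q + 3)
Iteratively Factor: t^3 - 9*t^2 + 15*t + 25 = (t - 5)*(t^2 - 4*t - 5) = (t - 5)^2*(t + 1)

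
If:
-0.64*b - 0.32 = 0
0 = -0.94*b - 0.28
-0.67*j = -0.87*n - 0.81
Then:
No Solution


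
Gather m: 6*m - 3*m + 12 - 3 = 3*m + 9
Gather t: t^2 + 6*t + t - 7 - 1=t^2 + 7*t - 8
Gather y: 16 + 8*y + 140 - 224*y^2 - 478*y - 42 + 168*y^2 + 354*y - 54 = -56*y^2 - 116*y + 60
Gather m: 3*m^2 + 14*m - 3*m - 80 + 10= 3*m^2 + 11*m - 70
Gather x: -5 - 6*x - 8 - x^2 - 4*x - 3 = -x^2 - 10*x - 16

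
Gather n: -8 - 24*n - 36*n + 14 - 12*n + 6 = 12 - 72*n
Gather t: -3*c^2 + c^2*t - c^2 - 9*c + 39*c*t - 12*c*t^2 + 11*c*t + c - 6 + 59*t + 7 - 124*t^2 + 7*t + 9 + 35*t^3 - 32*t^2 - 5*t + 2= -4*c^2 - 8*c + 35*t^3 + t^2*(-12*c - 156) + t*(c^2 + 50*c + 61) + 12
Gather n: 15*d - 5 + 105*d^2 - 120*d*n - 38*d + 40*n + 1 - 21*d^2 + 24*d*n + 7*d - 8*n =84*d^2 - 16*d + n*(32 - 96*d) - 4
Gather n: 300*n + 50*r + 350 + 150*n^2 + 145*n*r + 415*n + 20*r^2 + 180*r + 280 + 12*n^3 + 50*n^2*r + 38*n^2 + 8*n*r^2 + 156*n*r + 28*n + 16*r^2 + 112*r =12*n^3 + n^2*(50*r + 188) + n*(8*r^2 + 301*r + 743) + 36*r^2 + 342*r + 630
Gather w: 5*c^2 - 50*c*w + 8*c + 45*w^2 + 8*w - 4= 5*c^2 + 8*c + 45*w^2 + w*(8 - 50*c) - 4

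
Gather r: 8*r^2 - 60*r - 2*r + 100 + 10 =8*r^2 - 62*r + 110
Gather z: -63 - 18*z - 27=-18*z - 90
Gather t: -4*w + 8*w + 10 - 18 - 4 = 4*w - 12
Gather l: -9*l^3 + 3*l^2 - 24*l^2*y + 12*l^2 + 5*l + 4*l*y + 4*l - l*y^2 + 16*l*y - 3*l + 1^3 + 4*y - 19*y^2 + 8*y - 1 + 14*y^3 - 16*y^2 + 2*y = -9*l^3 + l^2*(15 - 24*y) + l*(-y^2 + 20*y + 6) + 14*y^3 - 35*y^2 + 14*y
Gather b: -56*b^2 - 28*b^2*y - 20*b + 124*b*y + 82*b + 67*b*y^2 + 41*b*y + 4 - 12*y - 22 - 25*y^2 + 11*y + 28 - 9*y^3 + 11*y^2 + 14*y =b^2*(-28*y - 56) + b*(67*y^2 + 165*y + 62) - 9*y^3 - 14*y^2 + 13*y + 10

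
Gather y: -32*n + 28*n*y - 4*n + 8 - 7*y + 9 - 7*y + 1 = -36*n + y*(28*n - 14) + 18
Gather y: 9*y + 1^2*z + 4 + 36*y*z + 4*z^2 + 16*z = y*(36*z + 9) + 4*z^2 + 17*z + 4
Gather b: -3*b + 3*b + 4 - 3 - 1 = 0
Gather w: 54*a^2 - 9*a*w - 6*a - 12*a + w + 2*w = 54*a^2 - 18*a + w*(3 - 9*a)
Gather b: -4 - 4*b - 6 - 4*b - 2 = -8*b - 12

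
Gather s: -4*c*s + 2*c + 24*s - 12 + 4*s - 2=2*c + s*(28 - 4*c) - 14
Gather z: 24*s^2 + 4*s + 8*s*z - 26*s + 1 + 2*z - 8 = 24*s^2 - 22*s + z*(8*s + 2) - 7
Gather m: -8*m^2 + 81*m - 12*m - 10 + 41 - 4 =-8*m^2 + 69*m + 27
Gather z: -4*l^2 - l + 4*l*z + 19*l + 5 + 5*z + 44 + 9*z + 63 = -4*l^2 + 18*l + z*(4*l + 14) + 112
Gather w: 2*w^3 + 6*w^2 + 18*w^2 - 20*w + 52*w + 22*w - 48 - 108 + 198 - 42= 2*w^3 + 24*w^2 + 54*w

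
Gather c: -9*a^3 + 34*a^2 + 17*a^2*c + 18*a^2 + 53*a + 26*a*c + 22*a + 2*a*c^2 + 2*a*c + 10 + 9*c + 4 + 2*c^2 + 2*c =-9*a^3 + 52*a^2 + 75*a + c^2*(2*a + 2) + c*(17*a^2 + 28*a + 11) + 14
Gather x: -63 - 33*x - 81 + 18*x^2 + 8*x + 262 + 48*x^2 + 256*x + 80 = 66*x^2 + 231*x + 198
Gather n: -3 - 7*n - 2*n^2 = -2*n^2 - 7*n - 3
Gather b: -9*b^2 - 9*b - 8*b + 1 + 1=-9*b^2 - 17*b + 2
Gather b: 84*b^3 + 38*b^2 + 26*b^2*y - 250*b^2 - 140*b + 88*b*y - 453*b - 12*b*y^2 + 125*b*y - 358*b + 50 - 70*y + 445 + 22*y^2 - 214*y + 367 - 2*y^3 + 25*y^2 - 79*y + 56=84*b^3 + b^2*(26*y - 212) + b*(-12*y^2 + 213*y - 951) - 2*y^3 + 47*y^2 - 363*y + 918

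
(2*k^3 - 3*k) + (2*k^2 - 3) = 2*k^3 + 2*k^2 - 3*k - 3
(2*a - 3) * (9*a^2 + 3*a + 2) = 18*a^3 - 21*a^2 - 5*a - 6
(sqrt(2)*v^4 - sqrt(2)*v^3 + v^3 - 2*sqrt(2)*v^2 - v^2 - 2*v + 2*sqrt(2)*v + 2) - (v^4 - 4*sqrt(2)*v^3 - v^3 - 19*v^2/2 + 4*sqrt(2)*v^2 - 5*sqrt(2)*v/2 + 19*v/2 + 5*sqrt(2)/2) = -v^4 + sqrt(2)*v^4 + 2*v^3 + 3*sqrt(2)*v^3 - 6*sqrt(2)*v^2 + 17*v^2/2 - 23*v/2 + 9*sqrt(2)*v/2 - 5*sqrt(2)/2 + 2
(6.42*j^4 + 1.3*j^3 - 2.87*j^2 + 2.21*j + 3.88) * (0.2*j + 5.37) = 1.284*j^5 + 34.7354*j^4 + 6.407*j^3 - 14.9699*j^2 + 12.6437*j + 20.8356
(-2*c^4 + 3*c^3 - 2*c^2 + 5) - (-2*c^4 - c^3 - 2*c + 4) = 4*c^3 - 2*c^2 + 2*c + 1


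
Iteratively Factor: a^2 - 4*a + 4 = (a - 2)*(a - 2)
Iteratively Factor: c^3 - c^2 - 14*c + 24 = (c - 2)*(c^2 + c - 12) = (c - 3)*(c - 2)*(c + 4)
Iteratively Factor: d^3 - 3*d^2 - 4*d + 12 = (d - 3)*(d^2 - 4) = (d - 3)*(d + 2)*(d - 2)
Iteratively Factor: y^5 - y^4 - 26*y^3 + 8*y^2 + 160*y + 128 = (y + 2)*(y^4 - 3*y^3 - 20*y^2 + 48*y + 64) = (y + 1)*(y + 2)*(y^3 - 4*y^2 - 16*y + 64) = (y + 1)*(y + 2)*(y + 4)*(y^2 - 8*y + 16) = (y - 4)*(y + 1)*(y + 2)*(y + 4)*(y - 4)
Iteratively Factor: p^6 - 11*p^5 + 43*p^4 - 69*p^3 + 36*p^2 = (p - 3)*(p^5 - 8*p^4 + 19*p^3 - 12*p^2) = p*(p - 3)*(p^4 - 8*p^3 + 19*p^2 - 12*p) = p*(p - 3)^2*(p^3 - 5*p^2 + 4*p) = p*(p - 4)*(p - 3)^2*(p^2 - p) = p*(p - 4)*(p - 3)^2*(p - 1)*(p)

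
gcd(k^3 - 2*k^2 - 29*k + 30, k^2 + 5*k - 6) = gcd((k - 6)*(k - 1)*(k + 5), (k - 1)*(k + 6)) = k - 1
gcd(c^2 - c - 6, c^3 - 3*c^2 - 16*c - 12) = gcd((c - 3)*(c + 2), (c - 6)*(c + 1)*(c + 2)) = c + 2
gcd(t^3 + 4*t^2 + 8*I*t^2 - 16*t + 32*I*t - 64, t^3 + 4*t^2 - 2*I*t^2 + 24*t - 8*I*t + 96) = t^2 + t*(4 + 4*I) + 16*I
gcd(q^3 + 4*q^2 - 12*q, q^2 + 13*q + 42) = q + 6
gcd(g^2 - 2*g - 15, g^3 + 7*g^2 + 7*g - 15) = g + 3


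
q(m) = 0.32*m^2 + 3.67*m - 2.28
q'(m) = 0.64*m + 3.67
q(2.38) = 8.27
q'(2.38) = 5.19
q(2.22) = 7.44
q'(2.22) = 5.09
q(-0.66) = -4.56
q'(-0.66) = 3.25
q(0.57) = -0.08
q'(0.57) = 4.03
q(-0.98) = -5.57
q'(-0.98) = 3.04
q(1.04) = 1.88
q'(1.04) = 4.34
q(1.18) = 2.50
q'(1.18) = 4.43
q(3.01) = 11.67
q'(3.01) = 5.60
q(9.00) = 56.67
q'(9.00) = 9.43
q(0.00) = -2.28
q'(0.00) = 3.67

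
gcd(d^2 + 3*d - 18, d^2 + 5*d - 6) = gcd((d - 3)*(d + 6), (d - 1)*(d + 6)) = d + 6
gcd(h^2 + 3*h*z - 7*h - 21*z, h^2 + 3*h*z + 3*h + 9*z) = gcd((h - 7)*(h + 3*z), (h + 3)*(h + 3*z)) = h + 3*z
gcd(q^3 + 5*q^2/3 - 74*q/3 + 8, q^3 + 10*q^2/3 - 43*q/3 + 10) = q + 6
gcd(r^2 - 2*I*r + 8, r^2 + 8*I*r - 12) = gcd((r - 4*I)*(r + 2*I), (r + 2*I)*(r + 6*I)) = r + 2*I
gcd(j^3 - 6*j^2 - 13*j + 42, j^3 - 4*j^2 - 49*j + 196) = j - 7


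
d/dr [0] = 0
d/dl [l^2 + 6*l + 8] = 2*l + 6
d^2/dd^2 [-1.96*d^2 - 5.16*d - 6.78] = -3.92000000000000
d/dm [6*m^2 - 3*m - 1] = 12*m - 3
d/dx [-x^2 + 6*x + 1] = 6 - 2*x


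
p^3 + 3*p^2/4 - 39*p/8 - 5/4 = (p - 2)*(p + 1/4)*(p + 5/2)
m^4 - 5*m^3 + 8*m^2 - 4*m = m*(m - 2)^2*(m - 1)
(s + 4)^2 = s^2 + 8*s + 16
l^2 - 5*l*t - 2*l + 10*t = (l - 2)*(l - 5*t)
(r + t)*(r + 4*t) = r^2 + 5*r*t + 4*t^2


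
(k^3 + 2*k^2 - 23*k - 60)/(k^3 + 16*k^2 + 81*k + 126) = (k^2 - k - 20)/(k^2 + 13*k + 42)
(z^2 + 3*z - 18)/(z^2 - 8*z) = (z^2 + 3*z - 18)/(z*(z - 8))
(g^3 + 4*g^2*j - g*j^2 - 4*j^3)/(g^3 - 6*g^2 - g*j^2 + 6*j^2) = (g + 4*j)/(g - 6)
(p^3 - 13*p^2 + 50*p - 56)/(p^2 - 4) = (p^2 - 11*p + 28)/(p + 2)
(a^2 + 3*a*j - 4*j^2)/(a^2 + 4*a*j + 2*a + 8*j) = (a - j)/(a + 2)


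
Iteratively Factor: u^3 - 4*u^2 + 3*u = (u)*(u^2 - 4*u + 3) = u*(u - 1)*(u - 3)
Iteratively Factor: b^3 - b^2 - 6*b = (b)*(b^2 - b - 6) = b*(b - 3)*(b + 2)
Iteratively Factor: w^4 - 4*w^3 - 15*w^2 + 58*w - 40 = (w - 1)*(w^3 - 3*w^2 - 18*w + 40) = (w - 5)*(w - 1)*(w^2 + 2*w - 8) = (w - 5)*(w - 1)*(w + 4)*(w - 2)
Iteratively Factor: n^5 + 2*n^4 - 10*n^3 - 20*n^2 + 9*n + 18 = (n + 3)*(n^4 - n^3 - 7*n^2 + n + 6) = (n - 1)*(n + 3)*(n^3 - 7*n - 6) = (n - 1)*(n + 2)*(n + 3)*(n^2 - 2*n - 3) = (n - 3)*(n - 1)*(n + 2)*(n + 3)*(n + 1)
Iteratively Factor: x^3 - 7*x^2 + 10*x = (x - 2)*(x^2 - 5*x) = x*(x - 2)*(x - 5)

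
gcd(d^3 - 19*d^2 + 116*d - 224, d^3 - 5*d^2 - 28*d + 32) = d - 8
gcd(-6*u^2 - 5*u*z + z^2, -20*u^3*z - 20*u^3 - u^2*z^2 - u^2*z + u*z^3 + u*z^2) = 1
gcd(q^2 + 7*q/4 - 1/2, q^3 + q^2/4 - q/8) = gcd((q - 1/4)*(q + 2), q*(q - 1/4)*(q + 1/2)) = q - 1/4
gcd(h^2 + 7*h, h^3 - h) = h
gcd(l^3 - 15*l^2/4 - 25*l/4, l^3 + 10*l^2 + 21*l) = l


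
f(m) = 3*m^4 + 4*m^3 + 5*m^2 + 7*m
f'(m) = 12*m^3 + 12*m^2 + 10*m + 7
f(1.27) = 32.95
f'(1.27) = 63.64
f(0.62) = 7.66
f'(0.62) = 20.67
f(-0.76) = -3.19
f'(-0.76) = 1.06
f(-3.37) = 267.04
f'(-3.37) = -349.69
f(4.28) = 1441.85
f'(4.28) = 1210.45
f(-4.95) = 1403.83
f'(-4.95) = -1203.92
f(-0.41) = -2.22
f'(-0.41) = 4.09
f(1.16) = 26.52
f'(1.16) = 53.48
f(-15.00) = 139395.00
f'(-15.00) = -37943.00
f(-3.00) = 159.00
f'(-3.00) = -239.00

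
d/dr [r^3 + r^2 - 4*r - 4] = 3*r^2 + 2*r - 4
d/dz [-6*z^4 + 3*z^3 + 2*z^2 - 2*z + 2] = -24*z^3 + 9*z^2 + 4*z - 2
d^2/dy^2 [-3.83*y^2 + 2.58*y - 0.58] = -7.66000000000000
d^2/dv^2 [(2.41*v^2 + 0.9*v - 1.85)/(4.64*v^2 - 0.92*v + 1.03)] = (59.328896*v^3 - 308.085792*v^2 + 21.576*v + 21.370578)/(99.897344*v^6 - 59.421696*v^5 + 78.308352*v^4 - 27.159872*v^3 + 17.383104*v^2 - 2.928084*v + 1.092727)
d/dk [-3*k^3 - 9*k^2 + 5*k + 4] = -9*k^2 - 18*k + 5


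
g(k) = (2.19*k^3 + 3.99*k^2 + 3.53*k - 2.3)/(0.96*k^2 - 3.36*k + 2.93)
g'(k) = (3.36 - 1.92*k)*(2.19*k^3 + 3.99*k^2 + 3.53*k - 2.3)/(0.96*k^2 - 3.36*k + 2.93)^2 + (6.57*k^2 + 7.98*k + 3.53)/(0.96*k^2 - 3.36*k + 2.93) = (2.1024*k^4 - 14.7168*k^3 + 2.4549*k^2 + 27.7974*k + 2.6149)/(0.9216*k^4 - 6.4512*k^3 + 16.9152*k^2 - 19.6896*k + 8.5849)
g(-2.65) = -1.31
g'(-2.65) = 0.94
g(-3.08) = -1.76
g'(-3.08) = 1.12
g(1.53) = 556.30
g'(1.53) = 7297.56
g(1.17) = 34.51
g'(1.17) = 192.65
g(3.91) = 45.52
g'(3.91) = -11.99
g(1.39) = 141.56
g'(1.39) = 1093.95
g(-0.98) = -0.56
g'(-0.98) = -0.13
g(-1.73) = -0.67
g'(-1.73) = 0.42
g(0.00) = -0.78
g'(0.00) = 0.30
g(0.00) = -0.78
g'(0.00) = 0.30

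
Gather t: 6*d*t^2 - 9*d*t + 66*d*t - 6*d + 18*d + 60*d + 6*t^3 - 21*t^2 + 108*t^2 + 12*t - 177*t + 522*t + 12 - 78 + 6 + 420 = 72*d + 6*t^3 + t^2*(6*d + 87) + t*(57*d + 357) + 360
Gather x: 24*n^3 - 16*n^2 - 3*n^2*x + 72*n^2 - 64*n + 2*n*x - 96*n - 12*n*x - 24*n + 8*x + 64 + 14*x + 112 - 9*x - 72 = 24*n^3 + 56*n^2 - 184*n + x*(-3*n^2 - 10*n + 13) + 104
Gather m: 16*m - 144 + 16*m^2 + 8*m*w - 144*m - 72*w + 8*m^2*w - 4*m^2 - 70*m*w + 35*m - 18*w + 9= m^2*(8*w + 12) + m*(-62*w - 93) - 90*w - 135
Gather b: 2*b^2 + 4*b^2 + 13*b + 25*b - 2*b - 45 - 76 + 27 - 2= 6*b^2 + 36*b - 96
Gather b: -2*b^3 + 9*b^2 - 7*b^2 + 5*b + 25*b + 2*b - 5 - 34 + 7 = -2*b^3 + 2*b^2 + 32*b - 32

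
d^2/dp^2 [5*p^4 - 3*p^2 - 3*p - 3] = 60*p^2 - 6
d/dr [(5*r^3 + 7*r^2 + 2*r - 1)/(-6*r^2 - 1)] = (-30*r^4 - 3*r^2 - 26*r - 2)/(36*r^4 + 12*r^2 + 1)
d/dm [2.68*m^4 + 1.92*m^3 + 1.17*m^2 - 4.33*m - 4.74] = 10.72*m^3 + 5.76*m^2 + 2.34*m - 4.33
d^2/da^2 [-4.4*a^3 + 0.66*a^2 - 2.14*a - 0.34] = 1.32 - 26.4*a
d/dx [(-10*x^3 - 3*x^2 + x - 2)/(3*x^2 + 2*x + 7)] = (-30*x^4 - 40*x^3 - 219*x^2 - 30*x + 11)/(9*x^4 + 12*x^3 + 46*x^2 + 28*x + 49)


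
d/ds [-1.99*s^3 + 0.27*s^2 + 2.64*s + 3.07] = -5.97*s^2 + 0.54*s + 2.64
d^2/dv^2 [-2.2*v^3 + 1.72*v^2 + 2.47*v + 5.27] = 3.44 - 13.2*v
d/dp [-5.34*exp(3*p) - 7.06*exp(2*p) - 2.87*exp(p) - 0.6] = (-16.02*exp(2*p) - 14.12*exp(p) - 2.87)*exp(p)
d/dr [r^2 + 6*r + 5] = 2*r + 6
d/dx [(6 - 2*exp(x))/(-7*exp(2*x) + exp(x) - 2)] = 2*(-(exp(x) - 3)*(14*exp(x) - 1) + 7*exp(2*x) - exp(x) + 2)*exp(x)/(7*exp(2*x) - exp(x) + 2)^2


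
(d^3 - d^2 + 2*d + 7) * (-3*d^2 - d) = -3*d^5 + 2*d^4 - 5*d^3 - 23*d^2 - 7*d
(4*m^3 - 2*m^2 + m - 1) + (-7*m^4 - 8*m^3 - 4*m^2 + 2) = -7*m^4 - 4*m^3 - 6*m^2 + m + 1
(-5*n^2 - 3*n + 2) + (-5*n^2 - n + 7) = -10*n^2 - 4*n + 9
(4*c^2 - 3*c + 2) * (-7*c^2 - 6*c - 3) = -28*c^4 - 3*c^3 - 8*c^2 - 3*c - 6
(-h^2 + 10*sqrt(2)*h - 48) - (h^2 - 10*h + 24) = -2*h^2 + 10*h + 10*sqrt(2)*h - 72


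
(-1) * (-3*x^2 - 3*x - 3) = 3*x^2 + 3*x + 3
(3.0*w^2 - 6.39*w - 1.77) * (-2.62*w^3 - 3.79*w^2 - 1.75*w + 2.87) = -7.86*w^5 + 5.3718*w^4 + 23.6055*w^3 + 26.5008*w^2 - 15.2418*w - 5.0799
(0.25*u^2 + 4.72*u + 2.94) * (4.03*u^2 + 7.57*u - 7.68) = 1.0075*u^4 + 20.9141*u^3 + 45.6586*u^2 - 13.9938*u - 22.5792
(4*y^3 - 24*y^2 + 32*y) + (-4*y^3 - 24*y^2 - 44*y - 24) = -48*y^2 - 12*y - 24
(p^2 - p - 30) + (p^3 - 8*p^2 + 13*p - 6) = p^3 - 7*p^2 + 12*p - 36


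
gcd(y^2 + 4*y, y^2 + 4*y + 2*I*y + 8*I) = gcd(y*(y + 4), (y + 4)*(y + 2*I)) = y + 4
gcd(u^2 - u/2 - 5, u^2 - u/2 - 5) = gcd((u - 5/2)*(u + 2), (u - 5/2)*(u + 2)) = u^2 - u/2 - 5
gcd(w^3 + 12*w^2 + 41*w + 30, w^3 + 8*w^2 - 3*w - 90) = w^2 + 11*w + 30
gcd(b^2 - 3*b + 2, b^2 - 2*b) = b - 2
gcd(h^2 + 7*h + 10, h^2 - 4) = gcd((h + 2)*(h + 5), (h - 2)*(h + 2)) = h + 2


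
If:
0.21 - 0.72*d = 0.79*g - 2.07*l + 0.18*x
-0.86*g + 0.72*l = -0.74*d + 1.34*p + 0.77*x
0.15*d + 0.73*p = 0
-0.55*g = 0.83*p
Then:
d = 0.652389132182502*x + 0.0673640898627291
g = 0.202297501760203*x + 0.0208887401940468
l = 0.391079807517856*x - 0.0700462563021923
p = -0.134052561407363*x - 0.0138419362731635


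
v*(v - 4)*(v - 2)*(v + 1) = v^4 - 5*v^3 + 2*v^2 + 8*v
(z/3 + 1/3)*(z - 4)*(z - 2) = z^3/3 - 5*z^2/3 + 2*z/3 + 8/3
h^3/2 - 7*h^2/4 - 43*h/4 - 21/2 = (h/2 + 1)*(h - 7)*(h + 3/2)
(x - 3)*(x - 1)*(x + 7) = x^3 + 3*x^2 - 25*x + 21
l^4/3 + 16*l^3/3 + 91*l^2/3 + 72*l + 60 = (l/3 + 1)*(l + 2)*(l + 5)*(l + 6)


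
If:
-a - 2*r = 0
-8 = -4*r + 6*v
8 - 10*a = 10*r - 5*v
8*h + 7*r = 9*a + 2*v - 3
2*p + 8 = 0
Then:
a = 1/5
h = -33/80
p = -4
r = -1/10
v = -7/5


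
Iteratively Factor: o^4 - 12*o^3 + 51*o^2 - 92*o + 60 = (o - 2)*(o^3 - 10*o^2 + 31*o - 30) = (o - 5)*(o - 2)*(o^2 - 5*o + 6) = (o - 5)*(o - 3)*(o - 2)*(o - 2)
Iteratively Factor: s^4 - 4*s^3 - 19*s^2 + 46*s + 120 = (s - 5)*(s^3 + s^2 - 14*s - 24) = (s - 5)*(s + 2)*(s^2 - s - 12) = (s - 5)*(s - 4)*(s + 2)*(s + 3)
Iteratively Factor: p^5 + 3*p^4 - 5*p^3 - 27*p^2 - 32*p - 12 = (p - 3)*(p^4 + 6*p^3 + 13*p^2 + 12*p + 4) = (p - 3)*(p + 2)*(p^3 + 4*p^2 + 5*p + 2) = (p - 3)*(p + 2)^2*(p^2 + 2*p + 1) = (p - 3)*(p + 1)*(p + 2)^2*(p + 1)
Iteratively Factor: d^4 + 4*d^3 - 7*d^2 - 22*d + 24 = (d + 4)*(d^3 - 7*d + 6) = (d + 3)*(d + 4)*(d^2 - 3*d + 2) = (d - 2)*(d + 3)*(d + 4)*(d - 1)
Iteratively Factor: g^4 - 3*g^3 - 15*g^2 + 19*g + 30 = (g + 3)*(g^3 - 6*g^2 + 3*g + 10) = (g + 1)*(g + 3)*(g^2 - 7*g + 10) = (g - 2)*(g + 1)*(g + 3)*(g - 5)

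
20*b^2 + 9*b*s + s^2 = (4*b + s)*(5*b + s)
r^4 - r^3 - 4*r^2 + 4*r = r*(r - 2)*(r - 1)*(r + 2)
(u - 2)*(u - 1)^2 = u^3 - 4*u^2 + 5*u - 2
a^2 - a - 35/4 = (a - 7/2)*(a + 5/2)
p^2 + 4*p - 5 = (p - 1)*(p + 5)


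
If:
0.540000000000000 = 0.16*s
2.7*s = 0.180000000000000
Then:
No Solution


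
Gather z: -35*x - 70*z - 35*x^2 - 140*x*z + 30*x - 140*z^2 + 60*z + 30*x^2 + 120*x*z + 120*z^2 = -5*x^2 - 5*x - 20*z^2 + z*(-20*x - 10)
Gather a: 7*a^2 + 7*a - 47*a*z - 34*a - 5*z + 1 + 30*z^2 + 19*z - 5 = 7*a^2 + a*(-47*z - 27) + 30*z^2 + 14*z - 4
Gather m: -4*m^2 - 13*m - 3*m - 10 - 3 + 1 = -4*m^2 - 16*m - 12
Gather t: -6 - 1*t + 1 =-t - 5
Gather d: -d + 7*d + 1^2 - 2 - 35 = 6*d - 36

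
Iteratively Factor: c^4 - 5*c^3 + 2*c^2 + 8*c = (c - 2)*(c^3 - 3*c^2 - 4*c) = (c - 2)*(c + 1)*(c^2 - 4*c) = c*(c - 2)*(c + 1)*(c - 4)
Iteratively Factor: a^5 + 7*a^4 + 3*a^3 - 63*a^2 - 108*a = (a + 3)*(a^4 + 4*a^3 - 9*a^2 - 36*a) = a*(a + 3)*(a^3 + 4*a^2 - 9*a - 36) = a*(a - 3)*(a + 3)*(a^2 + 7*a + 12) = a*(a - 3)*(a + 3)*(a + 4)*(a + 3)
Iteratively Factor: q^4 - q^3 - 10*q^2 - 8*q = (q + 2)*(q^3 - 3*q^2 - 4*q) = (q - 4)*(q + 2)*(q^2 + q) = (q - 4)*(q + 1)*(q + 2)*(q)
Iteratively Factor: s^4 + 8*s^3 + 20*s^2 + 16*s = (s + 4)*(s^3 + 4*s^2 + 4*s) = (s + 2)*(s + 4)*(s^2 + 2*s) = (s + 2)^2*(s + 4)*(s)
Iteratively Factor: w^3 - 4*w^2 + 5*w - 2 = (w - 1)*(w^2 - 3*w + 2) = (w - 1)^2*(w - 2)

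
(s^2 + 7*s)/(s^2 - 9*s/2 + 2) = 2*s*(s + 7)/(2*s^2 - 9*s + 4)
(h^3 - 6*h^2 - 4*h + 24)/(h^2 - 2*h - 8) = (h^2 - 8*h + 12)/(h - 4)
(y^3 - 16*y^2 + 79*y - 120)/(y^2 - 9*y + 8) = (y^2 - 8*y + 15)/(y - 1)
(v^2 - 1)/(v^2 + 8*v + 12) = (v^2 - 1)/(v^2 + 8*v + 12)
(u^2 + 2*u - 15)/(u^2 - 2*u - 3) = (u + 5)/(u + 1)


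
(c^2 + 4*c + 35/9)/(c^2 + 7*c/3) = (c + 5/3)/c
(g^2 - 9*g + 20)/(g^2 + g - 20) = (g - 5)/(g + 5)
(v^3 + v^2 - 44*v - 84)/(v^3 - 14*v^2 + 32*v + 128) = (v^2 - v - 42)/(v^2 - 16*v + 64)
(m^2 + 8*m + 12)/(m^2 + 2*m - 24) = (m + 2)/(m - 4)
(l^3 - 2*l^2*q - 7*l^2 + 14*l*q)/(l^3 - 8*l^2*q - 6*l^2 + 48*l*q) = (l^2 - 2*l*q - 7*l + 14*q)/(l^2 - 8*l*q - 6*l + 48*q)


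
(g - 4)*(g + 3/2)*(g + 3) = g^3 + g^2/2 - 27*g/2 - 18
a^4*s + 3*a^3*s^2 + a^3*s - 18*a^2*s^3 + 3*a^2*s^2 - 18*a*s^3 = a*(a - 3*s)*(a + 6*s)*(a*s + s)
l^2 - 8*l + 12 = (l - 6)*(l - 2)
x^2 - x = x*(x - 1)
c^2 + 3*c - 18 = (c - 3)*(c + 6)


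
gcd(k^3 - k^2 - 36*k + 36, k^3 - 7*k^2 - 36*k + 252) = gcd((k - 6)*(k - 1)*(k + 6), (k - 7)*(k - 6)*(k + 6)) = k^2 - 36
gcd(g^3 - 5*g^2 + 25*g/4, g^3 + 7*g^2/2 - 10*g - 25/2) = g - 5/2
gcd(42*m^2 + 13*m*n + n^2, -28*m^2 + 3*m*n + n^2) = 7*m + n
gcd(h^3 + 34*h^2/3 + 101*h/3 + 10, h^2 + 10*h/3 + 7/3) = 1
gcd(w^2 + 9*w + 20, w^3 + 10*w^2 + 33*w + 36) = w + 4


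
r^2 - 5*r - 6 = (r - 6)*(r + 1)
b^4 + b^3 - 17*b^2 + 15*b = b*(b - 3)*(b - 1)*(b + 5)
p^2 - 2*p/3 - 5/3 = (p - 5/3)*(p + 1)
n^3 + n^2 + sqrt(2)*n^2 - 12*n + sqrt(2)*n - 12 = (n + 1)*(n - 2*sqrt(2))*(n + 3*sqrt(2))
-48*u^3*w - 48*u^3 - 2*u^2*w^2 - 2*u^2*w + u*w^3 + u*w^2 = (-8*u + w)*(6*u + w)*(u*w + u)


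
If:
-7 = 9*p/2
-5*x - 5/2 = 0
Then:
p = -14/9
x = -1/2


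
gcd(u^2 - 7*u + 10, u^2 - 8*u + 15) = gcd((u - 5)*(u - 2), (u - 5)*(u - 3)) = u - 5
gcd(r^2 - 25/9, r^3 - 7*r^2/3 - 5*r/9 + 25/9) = r - 5/3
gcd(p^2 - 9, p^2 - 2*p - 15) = p + 3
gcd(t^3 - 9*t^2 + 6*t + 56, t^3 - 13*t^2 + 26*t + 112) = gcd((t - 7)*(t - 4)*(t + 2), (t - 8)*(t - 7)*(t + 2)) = t^2 - 5*t - 14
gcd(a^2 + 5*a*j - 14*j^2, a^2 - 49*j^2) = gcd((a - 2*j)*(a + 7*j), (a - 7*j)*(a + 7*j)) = a + 7*j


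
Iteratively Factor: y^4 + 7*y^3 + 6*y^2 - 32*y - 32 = (y - 2)*(y^3 + 9*y^2 + 24*y + 16) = (y - 2)*(y + 4)*(y^2 + 5*y + 4) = (y - 2)*(y + 4)^2*(y + 1)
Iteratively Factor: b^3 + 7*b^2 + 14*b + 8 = (b + 1)*(b^2 + 6*b + 8) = (b + 1)*(b + 2)*(b + 4)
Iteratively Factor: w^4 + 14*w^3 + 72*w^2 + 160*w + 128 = (w + 2)*(w^3 + 12*w^2 + 48*w + 64) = (w + 2)*(w + 4)*(w^2 + 8*w + 16) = (w + 2)*(w + 4)^2*(w + 4)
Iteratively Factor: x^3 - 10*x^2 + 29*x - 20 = (x - 1)*(x^2 - 9*x + 20) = (x - 5)*(x - 1)*(x - 4)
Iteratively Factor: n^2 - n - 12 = (n + 3)*(n - 4)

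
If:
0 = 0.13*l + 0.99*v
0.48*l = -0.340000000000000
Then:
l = -0.71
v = 0.09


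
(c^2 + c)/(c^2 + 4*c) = (c + 1)/(c + 4)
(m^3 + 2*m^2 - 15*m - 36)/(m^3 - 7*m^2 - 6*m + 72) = (m + 3)/(m - 6)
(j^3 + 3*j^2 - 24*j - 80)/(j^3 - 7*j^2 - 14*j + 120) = (j + 4)/(j - 6)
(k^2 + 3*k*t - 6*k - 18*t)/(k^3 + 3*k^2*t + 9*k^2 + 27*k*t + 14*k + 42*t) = (k - 6)/(k^2 + 9*k + 14)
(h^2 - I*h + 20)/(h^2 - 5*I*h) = (h + 4*I)/h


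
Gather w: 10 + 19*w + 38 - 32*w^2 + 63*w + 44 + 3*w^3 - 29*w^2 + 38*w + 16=3*w^3 - 61*w^2 + 120*w + 108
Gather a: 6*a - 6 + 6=6*a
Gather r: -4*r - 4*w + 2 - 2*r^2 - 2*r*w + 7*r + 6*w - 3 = -2*r^2 + r*(3 - 2*w) + 2*w - 1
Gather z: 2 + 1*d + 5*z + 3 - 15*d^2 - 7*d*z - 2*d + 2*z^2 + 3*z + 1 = -15*d^2 - d + 2*z^2 + z*(8 - 7*d) + 6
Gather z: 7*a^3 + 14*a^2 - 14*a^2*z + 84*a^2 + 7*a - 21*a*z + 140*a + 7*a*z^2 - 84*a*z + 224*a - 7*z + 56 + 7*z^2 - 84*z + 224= 7*a^3 + 98*a^2 + 371*a + z^2*(7*a + 7) + z*(-14*a^2 - 105*a - 91) + 280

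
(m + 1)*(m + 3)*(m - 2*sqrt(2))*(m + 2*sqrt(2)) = m^4 + 4*m^3 - 5*m^2 - 32*m - 24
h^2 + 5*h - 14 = (h - 2)*(h + 7)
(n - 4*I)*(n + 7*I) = n^2 + 3*I*n + 28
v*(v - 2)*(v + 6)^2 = v^4 + 10*v^3 + 12*v^2 - 72*v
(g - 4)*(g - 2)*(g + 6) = g^3 - 28*g + 48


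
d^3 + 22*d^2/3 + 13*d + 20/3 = (d + 1)*(d + 4/3)*(d + 5)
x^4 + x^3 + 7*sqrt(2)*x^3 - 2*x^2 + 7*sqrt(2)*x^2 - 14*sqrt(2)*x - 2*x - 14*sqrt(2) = (x + 1)*(x - sqrt(2))*(x + sqrt(2))*(x + 7*sqrt(2))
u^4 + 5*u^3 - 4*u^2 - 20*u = u*(u - 2)*(u + 2)*(u + 5)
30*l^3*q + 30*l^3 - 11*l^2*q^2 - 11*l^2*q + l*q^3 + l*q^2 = (-6*l + q)*(-5*l + q)*(l*q + l)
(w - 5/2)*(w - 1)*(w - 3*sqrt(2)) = w^3 - 3*sqrt(2)*w^2 - 7*w^2/2 + 5*w/2 + 21*sqrt(2)*w/2 - 15*sqrt(2)/2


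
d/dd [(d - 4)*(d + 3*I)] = 2*d - 4 + 3*I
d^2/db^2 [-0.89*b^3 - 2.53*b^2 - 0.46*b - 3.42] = -5.34*b - 5.06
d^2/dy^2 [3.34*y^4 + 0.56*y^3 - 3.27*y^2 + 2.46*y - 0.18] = 40.08*y^2 + 3.36*y - 6.54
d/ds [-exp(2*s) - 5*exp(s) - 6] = (-2*exp(s) - 5)*exp(s)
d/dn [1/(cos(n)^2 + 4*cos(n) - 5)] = 2*(cos(n) + 2)*sin(n)/(cos(n)^2 + 4*cos(n) - 5)^2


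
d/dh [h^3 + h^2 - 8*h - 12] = 3*h^2 + 2*h - 8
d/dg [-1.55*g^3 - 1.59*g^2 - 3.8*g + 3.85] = -4.65*g^2 - 3.18*g - 3.8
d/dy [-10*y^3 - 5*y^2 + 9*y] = -30*y^2 - 10*y + 9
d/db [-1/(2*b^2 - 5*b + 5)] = (4*b - 5)/(2*b^2 - 5*b + 5)^2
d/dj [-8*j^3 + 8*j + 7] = 8 - 24*j^2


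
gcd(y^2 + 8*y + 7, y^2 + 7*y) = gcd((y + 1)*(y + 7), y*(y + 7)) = y + 7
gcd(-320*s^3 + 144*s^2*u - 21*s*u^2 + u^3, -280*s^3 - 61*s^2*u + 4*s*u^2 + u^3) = 8*s - u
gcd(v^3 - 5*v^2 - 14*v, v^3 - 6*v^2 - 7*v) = v^2 - 7*v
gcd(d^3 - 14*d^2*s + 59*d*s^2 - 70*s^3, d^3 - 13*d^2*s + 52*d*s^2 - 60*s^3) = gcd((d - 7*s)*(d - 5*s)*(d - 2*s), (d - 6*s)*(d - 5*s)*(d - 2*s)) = d^2 - 7*d*s + 10*s^2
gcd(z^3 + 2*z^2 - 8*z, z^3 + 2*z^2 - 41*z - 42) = 1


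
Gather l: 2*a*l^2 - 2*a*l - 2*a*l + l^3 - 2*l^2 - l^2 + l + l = l^3 + l^2*(2*a - 3) + l*(2 - 4*a)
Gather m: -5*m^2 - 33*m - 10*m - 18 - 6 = -5*m^2 - 43*m - 24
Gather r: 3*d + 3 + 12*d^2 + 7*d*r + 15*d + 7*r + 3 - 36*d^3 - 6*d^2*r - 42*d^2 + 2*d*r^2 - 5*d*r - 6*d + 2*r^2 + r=-36*d^3 - 30*d^2 + 12*d + r^2*(2*d + 2) + r*(-6*d^2 + 2*d + 8) + 6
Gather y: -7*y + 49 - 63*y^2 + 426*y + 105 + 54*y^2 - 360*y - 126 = -9*y^2 + 59*y + 28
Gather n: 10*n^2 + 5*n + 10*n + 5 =10*n^2 + 15*n + 5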